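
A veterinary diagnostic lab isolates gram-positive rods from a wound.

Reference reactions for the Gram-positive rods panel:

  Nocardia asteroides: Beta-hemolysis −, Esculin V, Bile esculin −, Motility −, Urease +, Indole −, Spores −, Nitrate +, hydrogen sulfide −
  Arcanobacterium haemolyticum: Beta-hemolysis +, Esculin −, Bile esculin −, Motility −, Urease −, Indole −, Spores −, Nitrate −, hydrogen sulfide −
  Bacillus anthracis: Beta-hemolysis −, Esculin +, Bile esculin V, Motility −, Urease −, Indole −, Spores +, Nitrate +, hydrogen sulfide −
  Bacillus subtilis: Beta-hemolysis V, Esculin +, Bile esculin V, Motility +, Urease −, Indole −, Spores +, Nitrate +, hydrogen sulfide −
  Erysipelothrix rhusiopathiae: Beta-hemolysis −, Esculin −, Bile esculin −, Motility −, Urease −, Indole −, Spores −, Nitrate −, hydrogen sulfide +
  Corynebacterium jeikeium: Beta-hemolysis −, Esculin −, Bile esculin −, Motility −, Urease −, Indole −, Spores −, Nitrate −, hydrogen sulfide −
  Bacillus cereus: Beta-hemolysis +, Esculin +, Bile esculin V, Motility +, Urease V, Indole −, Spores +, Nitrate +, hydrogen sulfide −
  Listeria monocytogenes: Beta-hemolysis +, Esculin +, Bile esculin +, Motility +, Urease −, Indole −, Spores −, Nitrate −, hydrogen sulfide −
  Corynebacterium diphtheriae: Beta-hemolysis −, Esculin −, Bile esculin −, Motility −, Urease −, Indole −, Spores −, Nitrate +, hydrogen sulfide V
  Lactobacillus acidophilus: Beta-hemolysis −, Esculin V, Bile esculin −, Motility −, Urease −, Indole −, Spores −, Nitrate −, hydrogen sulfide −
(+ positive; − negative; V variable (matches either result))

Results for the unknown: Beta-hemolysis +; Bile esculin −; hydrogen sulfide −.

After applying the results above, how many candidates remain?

3

Beta-hemolysis +: excludes 6 organisms — 4 left.
Bile esculin −: excludes Listeria monocytogenes — 3 left.
hydrogen sulfide −: all 3 remaining candidates are consistent.
Still consistent: Arcanobacterium haemolyticum, Bacillus cereus, Bacillus subtilis.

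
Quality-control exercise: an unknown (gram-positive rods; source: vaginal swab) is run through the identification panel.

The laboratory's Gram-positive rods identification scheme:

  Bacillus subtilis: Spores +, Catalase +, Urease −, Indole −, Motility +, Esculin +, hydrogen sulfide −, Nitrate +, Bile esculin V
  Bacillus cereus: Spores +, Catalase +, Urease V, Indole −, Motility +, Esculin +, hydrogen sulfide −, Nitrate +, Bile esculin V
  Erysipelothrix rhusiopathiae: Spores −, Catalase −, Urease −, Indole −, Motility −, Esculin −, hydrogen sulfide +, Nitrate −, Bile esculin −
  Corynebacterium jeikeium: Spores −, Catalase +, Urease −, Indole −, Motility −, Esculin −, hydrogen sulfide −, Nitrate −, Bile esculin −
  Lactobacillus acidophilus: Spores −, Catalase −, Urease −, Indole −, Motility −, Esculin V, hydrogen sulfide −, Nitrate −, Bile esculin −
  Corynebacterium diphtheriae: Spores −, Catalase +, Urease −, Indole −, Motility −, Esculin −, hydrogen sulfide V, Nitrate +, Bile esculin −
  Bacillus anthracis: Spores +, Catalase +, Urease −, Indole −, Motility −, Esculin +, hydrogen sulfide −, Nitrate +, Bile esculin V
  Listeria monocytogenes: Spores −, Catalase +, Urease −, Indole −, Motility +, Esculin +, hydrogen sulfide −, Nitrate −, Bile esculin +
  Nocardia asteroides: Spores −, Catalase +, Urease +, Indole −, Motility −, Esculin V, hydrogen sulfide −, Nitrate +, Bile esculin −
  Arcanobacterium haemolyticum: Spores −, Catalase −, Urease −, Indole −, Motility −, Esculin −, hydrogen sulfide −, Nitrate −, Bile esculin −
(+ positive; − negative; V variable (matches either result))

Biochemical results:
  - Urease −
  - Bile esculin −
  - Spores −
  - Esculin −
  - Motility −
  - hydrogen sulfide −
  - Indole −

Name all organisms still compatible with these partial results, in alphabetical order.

Arcanobacterium haemolyticum, Corynebacterium diphtheriae, Corynebacterium jeikeium, Lactobacillus acidophilus

hydrogen sulfide −: excludes Erysipelothrix rhusiopathiae — 9 left.
Indole −: all 9 remaining candidates are consistent.
Urease −: excludes Nocardia asteroides — 8 left.
Esculin −: excludes Bacillus subtilis, Bacillus cereus, Bacillus anthracis, Listeria monocytogenes — 4 left.
Motility −: all 4 remaining candidates are consistent.
Bile esculin −: all 4 remaining candidates are consistent.
Spores −: all 4 remaining candidates are consistent.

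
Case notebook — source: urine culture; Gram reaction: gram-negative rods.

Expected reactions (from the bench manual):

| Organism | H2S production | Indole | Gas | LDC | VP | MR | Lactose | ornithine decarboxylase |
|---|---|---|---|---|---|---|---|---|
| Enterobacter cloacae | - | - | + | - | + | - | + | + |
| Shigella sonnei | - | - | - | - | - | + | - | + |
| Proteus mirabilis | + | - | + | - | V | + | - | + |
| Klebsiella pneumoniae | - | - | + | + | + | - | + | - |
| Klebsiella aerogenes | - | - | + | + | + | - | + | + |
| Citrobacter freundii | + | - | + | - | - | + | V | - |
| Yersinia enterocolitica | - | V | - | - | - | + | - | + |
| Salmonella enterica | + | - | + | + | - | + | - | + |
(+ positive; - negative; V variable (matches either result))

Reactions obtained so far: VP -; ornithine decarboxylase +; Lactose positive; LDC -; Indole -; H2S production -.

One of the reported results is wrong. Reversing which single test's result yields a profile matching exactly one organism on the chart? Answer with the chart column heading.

VP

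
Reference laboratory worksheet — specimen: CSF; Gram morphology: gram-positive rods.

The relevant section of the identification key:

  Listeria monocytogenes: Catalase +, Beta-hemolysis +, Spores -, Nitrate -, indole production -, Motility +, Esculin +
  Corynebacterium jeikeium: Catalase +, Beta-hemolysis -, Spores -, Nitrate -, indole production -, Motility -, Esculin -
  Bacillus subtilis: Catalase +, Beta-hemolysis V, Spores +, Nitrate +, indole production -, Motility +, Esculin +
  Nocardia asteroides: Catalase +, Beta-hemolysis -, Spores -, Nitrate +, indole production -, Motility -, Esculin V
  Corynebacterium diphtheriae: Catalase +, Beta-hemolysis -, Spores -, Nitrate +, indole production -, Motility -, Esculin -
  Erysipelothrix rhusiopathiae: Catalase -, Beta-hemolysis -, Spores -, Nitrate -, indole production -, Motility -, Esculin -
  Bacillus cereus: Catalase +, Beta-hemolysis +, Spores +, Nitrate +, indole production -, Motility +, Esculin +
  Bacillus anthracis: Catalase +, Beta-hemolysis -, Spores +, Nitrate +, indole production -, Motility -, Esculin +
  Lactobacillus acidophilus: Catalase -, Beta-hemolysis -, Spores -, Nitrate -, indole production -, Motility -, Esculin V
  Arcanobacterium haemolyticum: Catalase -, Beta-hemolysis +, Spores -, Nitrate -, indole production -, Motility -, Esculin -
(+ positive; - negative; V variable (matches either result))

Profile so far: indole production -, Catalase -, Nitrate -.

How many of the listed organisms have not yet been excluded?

3

indole production -: all 10 remaining candidates are consistent.
Catalase -: excludes 7 organisms — 3 left.
Nitrate -: all 3 remaining candidates are consistent.
Still consistent: Arcanobacterium haemolyticum, Erysipelothrix rhusiopathiae, Lactobacillus acidophilus.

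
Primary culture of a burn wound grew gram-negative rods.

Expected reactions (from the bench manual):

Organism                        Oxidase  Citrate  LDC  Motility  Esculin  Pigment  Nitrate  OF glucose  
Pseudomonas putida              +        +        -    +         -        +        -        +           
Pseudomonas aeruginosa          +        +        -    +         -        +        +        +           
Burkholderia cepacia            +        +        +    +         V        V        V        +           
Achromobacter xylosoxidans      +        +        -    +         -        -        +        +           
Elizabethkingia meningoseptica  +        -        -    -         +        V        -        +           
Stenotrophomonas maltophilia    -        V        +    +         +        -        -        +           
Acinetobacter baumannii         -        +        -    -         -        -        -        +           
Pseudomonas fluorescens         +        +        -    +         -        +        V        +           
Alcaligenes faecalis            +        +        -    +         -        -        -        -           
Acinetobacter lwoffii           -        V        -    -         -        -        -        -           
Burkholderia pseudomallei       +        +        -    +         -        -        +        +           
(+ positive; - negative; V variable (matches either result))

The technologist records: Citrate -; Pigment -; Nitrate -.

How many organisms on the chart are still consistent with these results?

3

Citrate -: excludes 8 organisms — 3 left.
Pigment -: all 3 remaining candidates are consistent.
Nitrate -: all 3 remaining candidates are consistent.
Still consistent: Acinetobacter lwoffii, Elizabethkingia meningoseptica, Stenotrophomonas maltophilia.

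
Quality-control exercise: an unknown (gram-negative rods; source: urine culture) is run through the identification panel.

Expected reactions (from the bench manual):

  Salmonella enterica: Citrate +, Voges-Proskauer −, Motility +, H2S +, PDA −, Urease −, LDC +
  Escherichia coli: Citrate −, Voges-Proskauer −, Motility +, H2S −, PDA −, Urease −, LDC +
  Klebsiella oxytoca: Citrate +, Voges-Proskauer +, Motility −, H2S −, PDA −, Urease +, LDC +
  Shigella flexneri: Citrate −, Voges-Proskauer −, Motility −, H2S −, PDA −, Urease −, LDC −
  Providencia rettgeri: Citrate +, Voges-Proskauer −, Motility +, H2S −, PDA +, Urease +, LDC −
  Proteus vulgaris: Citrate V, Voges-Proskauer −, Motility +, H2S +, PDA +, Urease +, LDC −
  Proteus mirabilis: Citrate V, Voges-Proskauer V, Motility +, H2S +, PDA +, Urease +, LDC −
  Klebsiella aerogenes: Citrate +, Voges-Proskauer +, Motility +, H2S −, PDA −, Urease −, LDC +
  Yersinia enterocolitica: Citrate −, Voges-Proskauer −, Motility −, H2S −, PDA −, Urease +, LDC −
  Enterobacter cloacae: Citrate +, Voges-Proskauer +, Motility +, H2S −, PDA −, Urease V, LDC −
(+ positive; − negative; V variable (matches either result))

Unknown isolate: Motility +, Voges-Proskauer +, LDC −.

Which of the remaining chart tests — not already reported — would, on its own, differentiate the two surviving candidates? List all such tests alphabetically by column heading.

LDC −: excludes Salmonella enterica, Escherichia coli, Klebsiella oxytoca, Klebsiella aerogenes — 6 left.
Voges-Proskauer +: excludes Shigella flexneri, Providencia rettgeri, Proteus vulgaris, Yersinia enterocolitica — 2 left.
Motility +: all 2 remaining candidates are consistent.
Two candidates remain: Enterobacter cloacae and Proteus mirabilis.
  Citrate: + vs V — variable for at least one, does not separate.
  H2S: Enterobacter cloacae −, Proteus mirabilis + — discriminates.
  PDA: Enterobacter cloacae −, Proteus mirabilis + — discriminates.
  Urease: V vs + — variable for at least one, does not separate.

H2S, PDA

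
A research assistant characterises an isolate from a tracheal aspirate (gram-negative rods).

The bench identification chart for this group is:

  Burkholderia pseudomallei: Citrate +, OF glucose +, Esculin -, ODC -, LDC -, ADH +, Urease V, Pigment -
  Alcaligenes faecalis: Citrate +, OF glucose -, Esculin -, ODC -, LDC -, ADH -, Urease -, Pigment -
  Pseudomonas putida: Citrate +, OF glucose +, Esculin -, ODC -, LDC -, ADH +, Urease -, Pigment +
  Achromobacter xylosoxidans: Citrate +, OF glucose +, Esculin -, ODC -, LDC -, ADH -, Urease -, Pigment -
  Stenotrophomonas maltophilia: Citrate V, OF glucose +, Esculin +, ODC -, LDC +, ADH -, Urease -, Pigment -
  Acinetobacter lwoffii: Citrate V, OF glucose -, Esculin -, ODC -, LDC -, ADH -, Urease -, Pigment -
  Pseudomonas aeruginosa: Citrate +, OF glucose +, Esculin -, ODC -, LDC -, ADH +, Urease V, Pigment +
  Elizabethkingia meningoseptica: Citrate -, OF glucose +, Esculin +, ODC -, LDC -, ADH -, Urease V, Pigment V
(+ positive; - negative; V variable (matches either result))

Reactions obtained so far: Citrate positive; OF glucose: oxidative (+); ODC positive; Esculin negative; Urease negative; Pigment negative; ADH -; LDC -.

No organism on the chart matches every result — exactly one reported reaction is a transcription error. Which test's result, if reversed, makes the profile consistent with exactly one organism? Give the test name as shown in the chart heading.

ODC

As reported, no row in the chart matches all 8 reactions.
Reversing Pigment → still no organism matches.
Reversing Urease → still no organism matches.
Reversing Esculin → still no organism matches.
Reversing LDC → still no organism matches.
Reversing ODC (to -) → unique match: Achromobacter xylosoxidans.
Reversing OF glucose → still no organism matches.
Reversing Citrate → still no organism matches.
Reversing ADH → still no organism matches.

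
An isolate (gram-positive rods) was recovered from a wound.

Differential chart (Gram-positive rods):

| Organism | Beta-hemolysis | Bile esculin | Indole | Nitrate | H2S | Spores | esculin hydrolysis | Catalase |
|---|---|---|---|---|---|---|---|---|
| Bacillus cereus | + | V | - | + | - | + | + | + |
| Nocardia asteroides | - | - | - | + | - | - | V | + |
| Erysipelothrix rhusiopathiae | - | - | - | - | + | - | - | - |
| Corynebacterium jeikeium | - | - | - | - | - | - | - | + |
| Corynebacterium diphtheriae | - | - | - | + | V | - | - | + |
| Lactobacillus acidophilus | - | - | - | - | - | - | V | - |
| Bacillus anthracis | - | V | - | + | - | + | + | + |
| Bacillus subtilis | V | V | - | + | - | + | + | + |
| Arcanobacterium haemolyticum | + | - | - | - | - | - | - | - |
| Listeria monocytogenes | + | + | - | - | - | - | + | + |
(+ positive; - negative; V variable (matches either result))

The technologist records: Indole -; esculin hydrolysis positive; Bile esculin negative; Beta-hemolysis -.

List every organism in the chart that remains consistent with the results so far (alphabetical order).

Bacillus anthracis, Bacillus subtilis, Lactobacillus acidophilus, Nocardia asteroides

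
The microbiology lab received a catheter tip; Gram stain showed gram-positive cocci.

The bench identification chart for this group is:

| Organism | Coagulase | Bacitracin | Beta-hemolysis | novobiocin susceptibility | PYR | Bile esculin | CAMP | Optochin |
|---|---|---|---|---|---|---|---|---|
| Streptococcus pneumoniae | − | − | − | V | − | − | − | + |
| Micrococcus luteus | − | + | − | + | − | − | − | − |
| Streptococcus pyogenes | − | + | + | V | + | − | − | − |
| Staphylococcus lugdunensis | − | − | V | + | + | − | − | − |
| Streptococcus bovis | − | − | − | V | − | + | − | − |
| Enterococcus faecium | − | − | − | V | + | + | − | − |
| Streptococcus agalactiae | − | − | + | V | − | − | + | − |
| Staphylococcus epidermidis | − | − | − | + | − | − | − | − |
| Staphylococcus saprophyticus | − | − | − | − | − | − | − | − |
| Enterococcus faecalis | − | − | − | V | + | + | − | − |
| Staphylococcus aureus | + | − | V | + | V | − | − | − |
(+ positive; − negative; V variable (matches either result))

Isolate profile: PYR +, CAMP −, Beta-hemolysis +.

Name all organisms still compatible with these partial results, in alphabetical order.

Staphylococcus aureus, Staphylococcus lugdunensis, Streptococcus pyogenes

Beta-hemolysis +: excludes 7 organisms — 4 left.
CAMP −: excludes Streptococcus agalactiae — 3 left.
PYR +: all 3 remaining candidates are consistent.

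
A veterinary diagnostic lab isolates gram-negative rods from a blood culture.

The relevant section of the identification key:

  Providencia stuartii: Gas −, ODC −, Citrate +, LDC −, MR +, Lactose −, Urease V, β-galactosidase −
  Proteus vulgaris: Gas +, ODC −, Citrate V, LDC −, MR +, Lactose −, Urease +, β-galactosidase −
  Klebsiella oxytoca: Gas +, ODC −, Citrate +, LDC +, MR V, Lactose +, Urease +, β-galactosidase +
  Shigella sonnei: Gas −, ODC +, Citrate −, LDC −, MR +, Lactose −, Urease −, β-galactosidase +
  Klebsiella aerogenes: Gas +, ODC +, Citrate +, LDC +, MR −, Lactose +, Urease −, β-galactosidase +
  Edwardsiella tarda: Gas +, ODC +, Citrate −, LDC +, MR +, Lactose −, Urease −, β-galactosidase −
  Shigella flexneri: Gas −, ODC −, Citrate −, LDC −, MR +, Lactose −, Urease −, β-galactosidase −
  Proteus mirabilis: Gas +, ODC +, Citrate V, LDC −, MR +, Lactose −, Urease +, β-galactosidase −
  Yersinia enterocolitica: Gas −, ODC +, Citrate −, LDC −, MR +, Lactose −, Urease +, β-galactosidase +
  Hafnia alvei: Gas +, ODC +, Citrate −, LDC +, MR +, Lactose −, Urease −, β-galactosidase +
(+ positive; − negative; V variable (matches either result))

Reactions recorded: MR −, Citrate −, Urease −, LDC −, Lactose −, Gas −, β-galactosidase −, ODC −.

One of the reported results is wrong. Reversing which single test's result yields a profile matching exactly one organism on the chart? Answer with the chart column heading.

MR

As reported, no row in the chart matches all 8 reactions.
Reversing Citrate → still no organism matches.
Reversing Gas → still no organism matches.
Reversing β-galactosidase → still no organism matches.
Reversing MR (to +) → unique match: Shigella flexneri.
Reversing LDC → still no organism matches.
Reversing Urease → still no organism matches.
Reversing Lactose → still no organism matches.
Reversing ODC → still no organism matches.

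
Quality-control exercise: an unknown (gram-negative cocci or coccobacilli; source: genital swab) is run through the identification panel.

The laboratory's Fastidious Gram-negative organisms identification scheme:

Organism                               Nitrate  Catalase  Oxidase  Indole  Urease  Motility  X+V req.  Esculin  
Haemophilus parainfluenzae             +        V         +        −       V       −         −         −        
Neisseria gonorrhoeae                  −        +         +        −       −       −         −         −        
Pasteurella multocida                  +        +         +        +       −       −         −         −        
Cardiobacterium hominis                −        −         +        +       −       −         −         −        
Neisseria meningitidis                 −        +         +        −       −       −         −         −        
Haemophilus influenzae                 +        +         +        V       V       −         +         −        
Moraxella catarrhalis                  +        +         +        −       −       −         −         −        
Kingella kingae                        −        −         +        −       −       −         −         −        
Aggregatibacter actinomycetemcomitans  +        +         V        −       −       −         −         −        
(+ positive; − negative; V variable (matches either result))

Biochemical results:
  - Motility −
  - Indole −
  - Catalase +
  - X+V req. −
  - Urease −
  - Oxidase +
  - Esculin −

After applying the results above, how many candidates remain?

5

Esculin −: all 9 remaining candidates are consistent.
Catalase +: excludes Cardiobacterium hominis, Kingella kingae — 7 left.
Motility −: all 7 remaining candidates are consistent.
X+V req. −: excludes Haemophilus influenzae — 6 left.
Indole −: excludes Pasteurella multocida — 5 left.
Oxidase +: all 5 remaining candidates are consistent.
Urease −: all 5 remaining candidates are consistent.
Still consistent: Aggregatibacter actinomycetemcomitans, Haemophilus parainfluenzae, Moraxella catarrhalis, Neisseria gonorrhoeae, Neisseria meningitidis.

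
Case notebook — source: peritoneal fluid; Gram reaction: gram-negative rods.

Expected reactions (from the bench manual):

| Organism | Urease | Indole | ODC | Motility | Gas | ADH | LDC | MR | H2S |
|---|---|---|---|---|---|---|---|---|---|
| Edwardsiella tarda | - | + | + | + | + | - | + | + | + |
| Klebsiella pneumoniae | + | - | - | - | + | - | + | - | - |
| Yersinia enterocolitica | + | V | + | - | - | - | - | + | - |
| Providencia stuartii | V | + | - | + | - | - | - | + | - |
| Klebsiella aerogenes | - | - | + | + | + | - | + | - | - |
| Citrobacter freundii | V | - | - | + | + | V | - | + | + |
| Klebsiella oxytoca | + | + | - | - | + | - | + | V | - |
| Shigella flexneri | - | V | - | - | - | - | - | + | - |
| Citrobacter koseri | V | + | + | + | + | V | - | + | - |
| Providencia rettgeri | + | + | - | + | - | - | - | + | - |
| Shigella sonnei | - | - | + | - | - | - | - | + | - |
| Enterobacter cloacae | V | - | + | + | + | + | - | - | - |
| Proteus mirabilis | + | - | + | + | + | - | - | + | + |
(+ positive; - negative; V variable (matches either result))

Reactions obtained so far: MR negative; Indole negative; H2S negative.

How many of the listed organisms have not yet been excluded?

3

MR -: excludes 9 organisms — 4 left.
H2S -: all 4 remaining candidates are consistent.
Indole -: excludes Klebsiella oxytoca — 3 left.
Still consistent: Enterobacter cloacae, Klebsiella aerogenes, Klebsiella pneumoniae.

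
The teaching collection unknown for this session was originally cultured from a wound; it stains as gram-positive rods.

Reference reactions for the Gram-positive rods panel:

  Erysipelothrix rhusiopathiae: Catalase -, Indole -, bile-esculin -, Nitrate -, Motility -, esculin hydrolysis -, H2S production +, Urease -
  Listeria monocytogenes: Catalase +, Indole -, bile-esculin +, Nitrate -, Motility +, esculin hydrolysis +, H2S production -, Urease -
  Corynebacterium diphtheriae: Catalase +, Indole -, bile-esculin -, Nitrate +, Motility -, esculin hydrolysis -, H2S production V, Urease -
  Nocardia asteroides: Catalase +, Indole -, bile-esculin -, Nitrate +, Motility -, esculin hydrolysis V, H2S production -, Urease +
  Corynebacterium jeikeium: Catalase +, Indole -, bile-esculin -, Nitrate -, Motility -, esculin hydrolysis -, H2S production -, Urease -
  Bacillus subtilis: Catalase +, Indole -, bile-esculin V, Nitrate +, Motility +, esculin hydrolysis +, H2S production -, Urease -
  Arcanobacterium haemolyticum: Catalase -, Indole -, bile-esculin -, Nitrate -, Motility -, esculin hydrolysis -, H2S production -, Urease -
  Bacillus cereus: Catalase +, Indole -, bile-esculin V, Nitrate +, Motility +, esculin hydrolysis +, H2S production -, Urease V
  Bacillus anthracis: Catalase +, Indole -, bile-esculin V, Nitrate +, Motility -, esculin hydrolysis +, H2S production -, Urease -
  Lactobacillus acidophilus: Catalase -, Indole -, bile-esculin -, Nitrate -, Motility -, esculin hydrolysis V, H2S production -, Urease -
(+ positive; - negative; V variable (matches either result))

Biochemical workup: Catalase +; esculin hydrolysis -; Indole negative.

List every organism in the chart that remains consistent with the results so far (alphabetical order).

Catalase +: excludes Erysipelothrix rhusiopathiae, Arcanobacterium haemolyticum, Lactobacillus acidophilus — 7 left.
Indole -: all 7 remaining candidates are consistent.
esculin hydrolysis -: excludes Listeria monocytogenes, Bacillus subtilis, Bacillus cereus, Bacillus anthracis — 3 left.

Corynebacterium diphtheriae, Corynebacterium jeikeium, Nocardia asteroides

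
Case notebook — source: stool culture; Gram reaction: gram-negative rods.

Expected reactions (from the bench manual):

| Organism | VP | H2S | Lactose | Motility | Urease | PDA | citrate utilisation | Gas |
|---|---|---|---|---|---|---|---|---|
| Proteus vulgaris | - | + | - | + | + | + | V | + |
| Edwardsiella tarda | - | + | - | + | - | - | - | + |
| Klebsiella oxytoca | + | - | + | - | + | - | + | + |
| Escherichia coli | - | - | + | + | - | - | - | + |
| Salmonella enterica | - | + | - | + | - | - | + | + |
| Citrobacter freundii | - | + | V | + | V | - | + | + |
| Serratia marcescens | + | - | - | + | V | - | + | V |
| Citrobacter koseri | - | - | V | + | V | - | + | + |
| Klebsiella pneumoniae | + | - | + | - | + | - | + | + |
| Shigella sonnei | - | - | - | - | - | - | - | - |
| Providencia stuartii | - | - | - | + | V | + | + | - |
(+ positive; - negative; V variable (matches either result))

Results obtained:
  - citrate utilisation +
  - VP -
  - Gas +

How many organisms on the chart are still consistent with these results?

VP -: excludes Klebsiella oxytoca, Serratia marcescens, Klebsiella pneumoniae — 8 left.
citrate utilisation +: excludes Edwardsiella tarda, Escherichia coli, Shigella sonnei — 5 left.
Gas +: excludes Providencia stuartii — 4 left.
Still consistent: Citrobacter freundii, Citrobacter koseri, Proteus vulgaris, Salmonella enterica.

4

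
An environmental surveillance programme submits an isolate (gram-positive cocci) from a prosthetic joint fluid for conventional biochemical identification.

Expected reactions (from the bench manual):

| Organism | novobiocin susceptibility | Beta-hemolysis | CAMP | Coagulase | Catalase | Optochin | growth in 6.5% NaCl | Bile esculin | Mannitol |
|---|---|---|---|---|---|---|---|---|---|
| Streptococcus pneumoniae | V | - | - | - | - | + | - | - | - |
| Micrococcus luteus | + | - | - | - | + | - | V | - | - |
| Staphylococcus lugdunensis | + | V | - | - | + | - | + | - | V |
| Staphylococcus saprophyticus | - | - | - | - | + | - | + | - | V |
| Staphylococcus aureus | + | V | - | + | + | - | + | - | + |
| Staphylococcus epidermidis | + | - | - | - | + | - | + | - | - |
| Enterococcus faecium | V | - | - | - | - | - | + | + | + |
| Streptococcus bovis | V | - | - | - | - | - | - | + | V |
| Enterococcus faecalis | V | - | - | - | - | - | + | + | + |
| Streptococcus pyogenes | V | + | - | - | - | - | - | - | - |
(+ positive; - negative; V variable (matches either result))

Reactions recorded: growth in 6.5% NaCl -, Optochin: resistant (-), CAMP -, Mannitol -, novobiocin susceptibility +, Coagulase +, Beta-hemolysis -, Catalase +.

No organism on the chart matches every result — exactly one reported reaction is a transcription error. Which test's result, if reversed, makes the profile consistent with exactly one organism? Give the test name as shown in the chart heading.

Coagulase

As reported, no row in the chart matches all 8 reactions.
Reversing Optochin → still no organism matches.
Reversing growth in 6.5% NaCl → still no organism matches.
Reversing Beta-hemolysis → still no organism matches.
Reversing Mannitol → still no organism matches.
Reversing Coagulase (to -) → unique match: Micrococcus luteus.
Reversing CAMP → still no organism matches.
Reversing Catalase → still no organism matches.
Reversing novobiocin susceptibility → still no organism matches.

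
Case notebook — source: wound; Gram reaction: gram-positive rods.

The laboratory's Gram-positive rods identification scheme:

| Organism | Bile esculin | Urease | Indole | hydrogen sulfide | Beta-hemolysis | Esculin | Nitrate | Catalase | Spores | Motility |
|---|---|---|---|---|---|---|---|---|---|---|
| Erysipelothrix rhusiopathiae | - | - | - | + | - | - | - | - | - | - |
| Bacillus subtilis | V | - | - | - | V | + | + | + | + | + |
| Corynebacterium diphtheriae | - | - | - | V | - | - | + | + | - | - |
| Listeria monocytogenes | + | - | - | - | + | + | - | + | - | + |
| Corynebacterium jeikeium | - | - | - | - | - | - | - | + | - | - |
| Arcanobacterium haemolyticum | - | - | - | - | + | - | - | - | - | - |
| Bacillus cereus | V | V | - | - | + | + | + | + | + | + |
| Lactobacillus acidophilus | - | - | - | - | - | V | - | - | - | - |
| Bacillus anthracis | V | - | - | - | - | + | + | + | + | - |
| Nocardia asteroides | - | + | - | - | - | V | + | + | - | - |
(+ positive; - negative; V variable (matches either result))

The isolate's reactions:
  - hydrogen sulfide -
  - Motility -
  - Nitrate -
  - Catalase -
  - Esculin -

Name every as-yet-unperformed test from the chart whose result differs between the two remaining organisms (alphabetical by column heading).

Beta-hemolysis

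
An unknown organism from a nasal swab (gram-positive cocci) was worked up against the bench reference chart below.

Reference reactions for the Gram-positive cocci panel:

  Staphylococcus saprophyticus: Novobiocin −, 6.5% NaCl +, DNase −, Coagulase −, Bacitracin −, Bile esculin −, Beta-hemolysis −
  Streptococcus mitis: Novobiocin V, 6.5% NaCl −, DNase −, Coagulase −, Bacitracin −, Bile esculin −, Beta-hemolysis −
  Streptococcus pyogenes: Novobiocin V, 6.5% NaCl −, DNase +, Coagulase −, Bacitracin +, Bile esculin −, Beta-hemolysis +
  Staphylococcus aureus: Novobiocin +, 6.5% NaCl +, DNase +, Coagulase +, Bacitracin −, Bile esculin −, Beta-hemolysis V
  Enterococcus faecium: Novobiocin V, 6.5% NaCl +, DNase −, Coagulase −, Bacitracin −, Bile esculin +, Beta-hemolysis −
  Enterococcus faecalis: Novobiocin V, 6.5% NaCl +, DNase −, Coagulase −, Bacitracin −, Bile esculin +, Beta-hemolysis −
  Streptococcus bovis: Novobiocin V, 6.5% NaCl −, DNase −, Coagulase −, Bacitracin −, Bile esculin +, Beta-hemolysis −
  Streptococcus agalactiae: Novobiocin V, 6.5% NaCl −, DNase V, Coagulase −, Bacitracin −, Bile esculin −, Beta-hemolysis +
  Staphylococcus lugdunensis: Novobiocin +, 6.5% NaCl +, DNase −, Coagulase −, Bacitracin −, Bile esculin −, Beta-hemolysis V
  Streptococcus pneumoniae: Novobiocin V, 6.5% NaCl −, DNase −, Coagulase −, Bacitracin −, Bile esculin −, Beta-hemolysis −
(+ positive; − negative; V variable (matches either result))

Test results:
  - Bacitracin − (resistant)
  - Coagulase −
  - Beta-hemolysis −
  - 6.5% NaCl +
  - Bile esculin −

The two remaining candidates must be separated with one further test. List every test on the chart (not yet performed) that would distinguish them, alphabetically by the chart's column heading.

Beta-hemolysis −: excludes Streptococcus pyogenes, Streptococcus agalactiae — 8 left.
6.5% NaCl +: excludes Streptococcus mitis, Streptococcus bovis, Streptococcus pneumoniae — 5 left.
Bacitracin −: all 5 remaining candidates are consistent.
Bile esculin −: excludes Enterococcus faecium, Enterococcus faecalis — 3 left.
Coagulase −: excludes Staphylococcus aureus — 2 left.
Two candidates remain: Staphylococcus lugdunensis and Staphylococcus saprophyticus.
  Novobiocin: Staphylococcus lugdunensis +, Staphylococcus saprophyticus − — discriminates.
  DNase: − vs − — same for both, does not separate.

Novobiocin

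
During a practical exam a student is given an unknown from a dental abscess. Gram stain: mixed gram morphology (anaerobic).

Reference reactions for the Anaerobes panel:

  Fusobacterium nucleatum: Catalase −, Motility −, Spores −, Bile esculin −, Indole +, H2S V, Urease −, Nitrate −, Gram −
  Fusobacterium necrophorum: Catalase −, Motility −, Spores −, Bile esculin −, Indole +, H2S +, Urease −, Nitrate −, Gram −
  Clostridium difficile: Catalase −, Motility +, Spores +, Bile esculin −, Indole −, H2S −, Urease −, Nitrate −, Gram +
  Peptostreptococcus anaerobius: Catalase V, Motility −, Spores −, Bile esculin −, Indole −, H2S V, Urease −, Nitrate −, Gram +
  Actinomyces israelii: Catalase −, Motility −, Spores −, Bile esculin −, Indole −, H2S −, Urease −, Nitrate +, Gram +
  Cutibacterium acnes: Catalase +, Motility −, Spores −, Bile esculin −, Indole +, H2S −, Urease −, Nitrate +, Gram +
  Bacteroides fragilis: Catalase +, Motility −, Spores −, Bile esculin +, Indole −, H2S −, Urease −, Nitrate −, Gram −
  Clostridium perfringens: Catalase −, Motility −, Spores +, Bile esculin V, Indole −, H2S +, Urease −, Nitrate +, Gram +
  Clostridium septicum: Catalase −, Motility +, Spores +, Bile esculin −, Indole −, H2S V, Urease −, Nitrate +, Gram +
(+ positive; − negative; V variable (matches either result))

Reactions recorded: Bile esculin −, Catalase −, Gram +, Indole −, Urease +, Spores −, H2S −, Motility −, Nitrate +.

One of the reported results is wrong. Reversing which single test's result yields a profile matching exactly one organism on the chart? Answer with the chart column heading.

Urease

As reported, no row in the chart matches all 9 reactions.
Reversing Gram → still no organism matches.
Reversing Bile esculin → still no organism matches.
Reversing Nitrate → still no organism matches.
Reversing Motility → still no organism matches.
Reversing Urease (to −) → unique match: Actinomyces israelii.
Reversing Spores → still no organism matches.
Reversing H2S → still no organism matches.
Reversing Catalase → still no organism matches.
Reversing Indole → still no organism matches.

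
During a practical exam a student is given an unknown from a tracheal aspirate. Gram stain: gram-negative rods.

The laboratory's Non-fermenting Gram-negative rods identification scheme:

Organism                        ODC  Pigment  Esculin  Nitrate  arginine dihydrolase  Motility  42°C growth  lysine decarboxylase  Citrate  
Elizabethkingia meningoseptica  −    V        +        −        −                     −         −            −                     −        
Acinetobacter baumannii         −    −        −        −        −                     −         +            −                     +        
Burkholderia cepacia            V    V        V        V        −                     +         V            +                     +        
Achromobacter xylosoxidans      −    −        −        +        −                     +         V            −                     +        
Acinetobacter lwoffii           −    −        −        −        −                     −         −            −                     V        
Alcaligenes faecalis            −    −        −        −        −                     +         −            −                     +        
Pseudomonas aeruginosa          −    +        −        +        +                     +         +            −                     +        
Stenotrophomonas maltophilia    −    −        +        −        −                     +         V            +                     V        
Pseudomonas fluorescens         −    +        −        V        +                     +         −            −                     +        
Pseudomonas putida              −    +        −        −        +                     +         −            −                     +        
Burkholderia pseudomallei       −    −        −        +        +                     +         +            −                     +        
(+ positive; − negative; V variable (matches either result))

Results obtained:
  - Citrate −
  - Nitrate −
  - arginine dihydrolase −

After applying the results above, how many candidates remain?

3

Citrate −: excludes 8 organisms — 3 left.
Nitrate −: all 3 remaining candidates are consistent.
arginine dihydrolase −: all 3 remaining candidates are consistent.
Still consistent: Acinetobacter lwoffii, Elizabethkingia meningoseptica, Stenotrophomonas maltophilia.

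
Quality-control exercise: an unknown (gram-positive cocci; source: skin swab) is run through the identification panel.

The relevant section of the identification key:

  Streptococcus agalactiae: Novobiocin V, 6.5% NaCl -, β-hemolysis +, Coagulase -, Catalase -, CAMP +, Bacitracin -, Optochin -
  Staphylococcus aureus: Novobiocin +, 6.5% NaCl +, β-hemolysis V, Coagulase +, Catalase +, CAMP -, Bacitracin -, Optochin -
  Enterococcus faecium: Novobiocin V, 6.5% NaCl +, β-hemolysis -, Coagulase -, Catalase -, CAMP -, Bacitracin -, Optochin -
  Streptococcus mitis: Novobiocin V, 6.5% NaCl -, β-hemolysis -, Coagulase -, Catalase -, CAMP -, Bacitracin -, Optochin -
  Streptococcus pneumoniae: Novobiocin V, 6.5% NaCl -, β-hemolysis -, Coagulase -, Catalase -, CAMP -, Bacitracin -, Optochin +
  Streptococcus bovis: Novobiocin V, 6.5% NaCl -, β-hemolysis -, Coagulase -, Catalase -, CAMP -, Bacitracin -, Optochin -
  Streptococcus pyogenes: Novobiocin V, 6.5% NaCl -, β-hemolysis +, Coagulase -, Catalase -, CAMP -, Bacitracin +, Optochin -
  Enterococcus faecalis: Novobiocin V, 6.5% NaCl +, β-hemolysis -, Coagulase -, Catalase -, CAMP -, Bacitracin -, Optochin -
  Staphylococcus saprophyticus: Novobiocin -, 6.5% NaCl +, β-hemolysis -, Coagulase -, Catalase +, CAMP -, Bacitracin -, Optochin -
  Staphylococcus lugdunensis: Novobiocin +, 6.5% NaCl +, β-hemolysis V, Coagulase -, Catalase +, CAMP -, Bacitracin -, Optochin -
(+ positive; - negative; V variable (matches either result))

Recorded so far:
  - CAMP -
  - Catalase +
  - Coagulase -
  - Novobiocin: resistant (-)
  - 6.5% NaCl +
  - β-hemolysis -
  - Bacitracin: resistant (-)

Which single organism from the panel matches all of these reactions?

Novobiocin -: excludes Staphylococcus aureus, Staphylococcus lugdunensis — 8 left.
CAMP -: excludes Streptococcus agalactiae — 7 left.
6.5% NaCl +: excludes Streptococcus mitis, Streptococcus pneumoniae, Streptococcus bovis, Streptococcus pyogenes — 3 left.
β-hemolysis -: all 3 remaining candidates are consistent.
Bacitracin -: all 3 remaining candidates are consistent.
Coagulase -: all 3 remaining candidates are consistent.
Catalase +: excludes Enterococcus faecium, Enterococcus faecalis — 1 left.

Staphylococcus saprophyticus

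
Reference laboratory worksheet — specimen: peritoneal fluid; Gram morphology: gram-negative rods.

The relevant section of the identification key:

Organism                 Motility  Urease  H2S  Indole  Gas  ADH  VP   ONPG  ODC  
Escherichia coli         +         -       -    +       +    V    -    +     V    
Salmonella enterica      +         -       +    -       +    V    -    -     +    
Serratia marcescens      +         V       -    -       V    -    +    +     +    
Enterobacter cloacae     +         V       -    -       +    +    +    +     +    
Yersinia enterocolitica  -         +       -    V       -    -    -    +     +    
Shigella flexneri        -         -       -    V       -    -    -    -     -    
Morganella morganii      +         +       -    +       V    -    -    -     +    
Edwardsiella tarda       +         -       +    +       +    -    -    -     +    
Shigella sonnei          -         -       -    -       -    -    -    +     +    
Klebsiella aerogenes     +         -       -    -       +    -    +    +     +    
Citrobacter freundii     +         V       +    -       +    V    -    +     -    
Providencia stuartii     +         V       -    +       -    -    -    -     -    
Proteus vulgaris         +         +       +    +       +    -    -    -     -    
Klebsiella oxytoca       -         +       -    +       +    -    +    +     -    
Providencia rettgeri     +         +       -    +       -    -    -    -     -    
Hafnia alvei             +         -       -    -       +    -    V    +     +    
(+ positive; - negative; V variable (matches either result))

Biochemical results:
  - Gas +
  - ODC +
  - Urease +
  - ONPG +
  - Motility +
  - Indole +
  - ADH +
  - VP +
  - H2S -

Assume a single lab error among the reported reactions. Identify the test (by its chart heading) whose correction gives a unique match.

As reported, no row in the chart matches all 9 reactions.
Reversing Urease → still no organism matches.
Reversing ADH → still no organism matches.
Reversing Indole (to -) → unique match: Enterobacter cloacae.
Reversing Motility → still no organism matches.
Reversing VP → still no organism matches.
Reversing ONPG → still no organism matches.
Reversing Gas → still no organism matches.
Reversing H2S → still no organism matches.
Reversing ODC → still no organism matches.

Indole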